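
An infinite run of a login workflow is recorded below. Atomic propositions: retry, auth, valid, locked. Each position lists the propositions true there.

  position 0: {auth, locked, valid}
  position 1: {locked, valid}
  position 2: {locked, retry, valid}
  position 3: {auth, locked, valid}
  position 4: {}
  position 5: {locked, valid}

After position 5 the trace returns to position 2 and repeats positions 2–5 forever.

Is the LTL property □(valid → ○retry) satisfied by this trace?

Does not hold

valid → ○retry must hold at every position from 0 onward. It fails at position 0, so □(valid → ○retry) is false.
Positions where valid holds: 0, 1, 2, 3, 5.
Check ○retry at each: 0→fails, 1→ok, 2→fails, 3→fails, 5→ok.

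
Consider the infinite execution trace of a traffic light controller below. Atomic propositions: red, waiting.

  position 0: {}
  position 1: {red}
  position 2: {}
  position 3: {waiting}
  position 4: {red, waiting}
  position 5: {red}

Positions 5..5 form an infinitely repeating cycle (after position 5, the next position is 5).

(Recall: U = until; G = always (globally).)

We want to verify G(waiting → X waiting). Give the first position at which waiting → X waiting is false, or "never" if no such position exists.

Check waiting → X waiting at each position in order: 0 ✓, 1 ✓, 2 ✓, 3 ✓.
At position 4 the labels are {red, waiting} and the next position 5 has {red}, so waiting → X waiting is false there. This is the first violation.

4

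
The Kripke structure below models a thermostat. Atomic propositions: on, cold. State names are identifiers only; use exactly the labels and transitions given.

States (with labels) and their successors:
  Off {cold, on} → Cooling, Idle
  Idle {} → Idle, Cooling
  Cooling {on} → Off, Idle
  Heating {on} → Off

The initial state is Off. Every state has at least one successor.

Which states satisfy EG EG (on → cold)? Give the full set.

States satisfying EG (on → cold): {Off, Idle}.
States satisfying EG EG (on → cold): {Off, Idle}.

{Off, Idle}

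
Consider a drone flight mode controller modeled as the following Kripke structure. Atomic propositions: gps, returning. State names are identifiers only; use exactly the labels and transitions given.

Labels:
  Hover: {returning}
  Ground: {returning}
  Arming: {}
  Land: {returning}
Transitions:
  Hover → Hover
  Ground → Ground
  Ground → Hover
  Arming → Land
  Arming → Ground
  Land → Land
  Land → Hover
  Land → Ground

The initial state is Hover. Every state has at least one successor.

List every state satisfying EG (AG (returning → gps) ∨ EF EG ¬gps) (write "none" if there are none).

{Hover, Ground, Arming, Land}

States satisfying AG (returning → gps) ∨ EF EG ¬gps: {Hover, Ground, Arming, Land}.
States satisfying EG (AG (returning → gps) ∨ EF EG ¬gps): {Hover, Ground, Arming, Land}.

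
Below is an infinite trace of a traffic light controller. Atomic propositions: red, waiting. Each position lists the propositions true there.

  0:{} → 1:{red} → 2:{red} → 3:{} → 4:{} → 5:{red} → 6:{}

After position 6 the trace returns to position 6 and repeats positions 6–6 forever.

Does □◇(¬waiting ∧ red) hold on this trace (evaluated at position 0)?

Violated

◇(¬waiting ∧ red) must hold at every position from 0 onward. It fails at position 6, so □◇(¬waiting ∧ red) is false.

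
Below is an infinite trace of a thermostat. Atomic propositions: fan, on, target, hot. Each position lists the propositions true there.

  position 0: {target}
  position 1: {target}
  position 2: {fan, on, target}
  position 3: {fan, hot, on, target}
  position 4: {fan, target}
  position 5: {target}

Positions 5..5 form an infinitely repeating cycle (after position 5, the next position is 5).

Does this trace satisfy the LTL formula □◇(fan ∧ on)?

Does not hold

◇(fan ∧ on) must hold at every position from 0 onward. It fails at position 4, so □◇(fan ∧ on) is false.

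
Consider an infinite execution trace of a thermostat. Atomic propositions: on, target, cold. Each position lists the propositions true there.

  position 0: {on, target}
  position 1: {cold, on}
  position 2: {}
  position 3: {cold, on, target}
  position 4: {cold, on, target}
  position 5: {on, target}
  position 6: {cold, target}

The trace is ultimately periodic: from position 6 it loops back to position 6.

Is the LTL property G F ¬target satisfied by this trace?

F ¬target must hold at every position from 0 onward. It fails at position 3, so G F ¬target is false.

Violated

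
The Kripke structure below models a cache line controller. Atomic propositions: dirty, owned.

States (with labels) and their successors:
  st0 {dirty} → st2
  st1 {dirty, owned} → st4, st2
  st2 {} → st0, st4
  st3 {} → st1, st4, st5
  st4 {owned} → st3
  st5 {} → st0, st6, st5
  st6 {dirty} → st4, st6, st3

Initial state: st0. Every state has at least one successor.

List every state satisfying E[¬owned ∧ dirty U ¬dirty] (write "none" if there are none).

{st0, st2, st3, st4, st5, st6}

States satisfying ¬owned ∧ dirty: {st0, st6}.
States satisfying ¬dirty: {st2, st3, st4, st5}.
States satisfying E[¬owned ∧ dirty U ¬dirty]: {st0, st2, st3, st4, st5, st6}.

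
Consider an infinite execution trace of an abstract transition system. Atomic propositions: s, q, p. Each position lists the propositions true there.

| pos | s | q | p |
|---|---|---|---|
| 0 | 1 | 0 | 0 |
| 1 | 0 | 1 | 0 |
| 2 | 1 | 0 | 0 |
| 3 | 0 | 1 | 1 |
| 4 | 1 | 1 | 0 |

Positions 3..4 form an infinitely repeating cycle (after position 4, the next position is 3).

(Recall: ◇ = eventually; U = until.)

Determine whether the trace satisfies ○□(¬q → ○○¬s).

Violated

The position after 0 is 1; □(¬q → ○○¬s) is false there.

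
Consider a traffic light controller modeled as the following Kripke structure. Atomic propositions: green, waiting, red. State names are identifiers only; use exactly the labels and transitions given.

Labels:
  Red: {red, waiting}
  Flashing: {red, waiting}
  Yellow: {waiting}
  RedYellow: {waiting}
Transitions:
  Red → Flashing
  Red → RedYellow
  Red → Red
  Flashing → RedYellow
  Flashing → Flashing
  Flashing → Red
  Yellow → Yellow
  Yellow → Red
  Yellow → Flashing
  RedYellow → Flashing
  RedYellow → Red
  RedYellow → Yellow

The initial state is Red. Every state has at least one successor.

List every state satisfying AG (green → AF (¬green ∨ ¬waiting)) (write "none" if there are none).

{Red, Flashing, Yellow, RedYellow}

States satisfying green → AF (¬green ∨ ¬waiting): {Red, Flashing, Yellow, RedYellow}.
States satisfying AG (green → AF (¬green ∨ ¬waiting)): {Red, Flashing, Yellow, RedYellow}.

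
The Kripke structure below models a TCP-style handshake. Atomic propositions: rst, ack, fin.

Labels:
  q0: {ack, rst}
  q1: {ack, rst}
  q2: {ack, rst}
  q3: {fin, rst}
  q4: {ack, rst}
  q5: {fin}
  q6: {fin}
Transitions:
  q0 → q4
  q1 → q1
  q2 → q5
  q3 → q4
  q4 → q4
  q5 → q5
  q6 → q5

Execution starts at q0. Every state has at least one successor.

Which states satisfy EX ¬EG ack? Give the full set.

{q2, q5, q6}

States satisfying ¬EG ack: {q2, q3, q5, q6}.
States satisfying EX ¬EG ack: {q2, q5, q6}.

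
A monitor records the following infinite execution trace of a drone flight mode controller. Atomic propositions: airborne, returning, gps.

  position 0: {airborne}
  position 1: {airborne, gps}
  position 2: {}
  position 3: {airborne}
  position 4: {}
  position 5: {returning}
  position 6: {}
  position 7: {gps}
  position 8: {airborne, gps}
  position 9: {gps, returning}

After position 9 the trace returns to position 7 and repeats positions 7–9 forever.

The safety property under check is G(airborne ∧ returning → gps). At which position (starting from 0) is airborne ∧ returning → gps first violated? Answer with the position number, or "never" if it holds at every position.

airborne ∧ returning → gps holds at every position 0..9, and those are all the positions the trace ever visits, so the invariant G(airborne ∧ returning → gps) is never violated.

never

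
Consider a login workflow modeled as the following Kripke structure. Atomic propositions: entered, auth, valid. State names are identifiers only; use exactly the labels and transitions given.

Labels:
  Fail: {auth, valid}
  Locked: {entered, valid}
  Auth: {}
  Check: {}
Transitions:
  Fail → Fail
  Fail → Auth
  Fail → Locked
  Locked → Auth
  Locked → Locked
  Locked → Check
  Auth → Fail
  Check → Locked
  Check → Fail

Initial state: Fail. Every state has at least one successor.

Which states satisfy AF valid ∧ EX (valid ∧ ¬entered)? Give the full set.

States satisfying valid: {Fail, Locked}.
States satisfying AF valid: {Fail, Locked, Auth, Check}.
States satisfying valid ∧ ¬entered: {Fail}.
States satisfying EX (valid ∧ ¬entered): {Fail, Auth, Check}.
States satisfying AF valid ∧ EX (valid ∧ ¬entered): {Fail, Auth, Check}.

{Fail, Auth, Check}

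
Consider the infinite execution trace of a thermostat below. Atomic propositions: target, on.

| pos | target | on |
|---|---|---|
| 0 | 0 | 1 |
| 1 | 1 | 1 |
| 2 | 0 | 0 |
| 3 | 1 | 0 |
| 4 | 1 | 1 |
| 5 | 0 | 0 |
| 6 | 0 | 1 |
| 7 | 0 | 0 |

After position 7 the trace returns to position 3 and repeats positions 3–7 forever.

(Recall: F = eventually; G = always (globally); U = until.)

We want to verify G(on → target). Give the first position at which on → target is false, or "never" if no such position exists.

0

At position 0 the labels are {on}, so on → target is false there. This is the first violation.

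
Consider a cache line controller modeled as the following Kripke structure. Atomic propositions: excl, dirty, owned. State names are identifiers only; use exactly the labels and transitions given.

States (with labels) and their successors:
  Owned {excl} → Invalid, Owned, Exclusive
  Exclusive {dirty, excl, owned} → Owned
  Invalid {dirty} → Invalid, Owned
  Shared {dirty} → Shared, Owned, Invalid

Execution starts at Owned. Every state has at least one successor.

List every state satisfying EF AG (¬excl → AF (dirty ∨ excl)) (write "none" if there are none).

{Owned, Exclusive, Invalid, Shared}

States satisfying AG (¬excl → AF (dirty ∨ excl)): {Owned, Exclusive, Invalid, Shared}.
States satisfying EF AG (¬excl → AF (dirty ∨ excl)): {Owned, Exclusive, Invalid, Shared}.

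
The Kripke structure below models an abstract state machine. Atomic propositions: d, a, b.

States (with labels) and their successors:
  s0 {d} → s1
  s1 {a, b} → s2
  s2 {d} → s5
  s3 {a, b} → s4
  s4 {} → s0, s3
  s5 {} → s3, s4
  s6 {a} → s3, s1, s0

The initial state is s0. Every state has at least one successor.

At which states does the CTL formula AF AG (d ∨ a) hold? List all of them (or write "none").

States satisfying AG (d ∨ a): ∅.
States satisfying AF AG (d ∨ a): ∅.

none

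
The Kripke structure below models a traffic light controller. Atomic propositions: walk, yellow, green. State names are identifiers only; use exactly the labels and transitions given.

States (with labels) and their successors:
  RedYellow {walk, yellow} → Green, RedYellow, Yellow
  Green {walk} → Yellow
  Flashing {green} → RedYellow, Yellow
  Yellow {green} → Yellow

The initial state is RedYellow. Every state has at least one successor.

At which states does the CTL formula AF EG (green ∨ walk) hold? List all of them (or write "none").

{RedYellow, Green, Flashing, Yellow}

States satisfying EG (green ∨ walk): {RedYellow, Green, Flashing, Yellow}.
States satisfying AF EG (green ∨ walk): {RedYellow, Green, Flashing, Yellow}.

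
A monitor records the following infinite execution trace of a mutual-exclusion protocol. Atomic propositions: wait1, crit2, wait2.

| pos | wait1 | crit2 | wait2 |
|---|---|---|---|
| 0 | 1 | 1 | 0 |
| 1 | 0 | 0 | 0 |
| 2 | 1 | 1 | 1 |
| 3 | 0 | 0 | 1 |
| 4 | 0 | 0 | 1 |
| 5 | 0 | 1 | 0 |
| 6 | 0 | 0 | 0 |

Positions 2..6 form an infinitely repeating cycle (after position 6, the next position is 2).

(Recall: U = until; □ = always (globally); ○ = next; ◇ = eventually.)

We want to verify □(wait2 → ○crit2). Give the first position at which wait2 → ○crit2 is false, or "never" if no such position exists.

2

Check wait2 → ○crit2 at each position in order: 0 ✓, 1 ✓.
At position 2 the labels are {crit2, wait1, wait2} and the next position 3 has {wait2}, so wait2 → ○crit2 is false there. This is the first violation.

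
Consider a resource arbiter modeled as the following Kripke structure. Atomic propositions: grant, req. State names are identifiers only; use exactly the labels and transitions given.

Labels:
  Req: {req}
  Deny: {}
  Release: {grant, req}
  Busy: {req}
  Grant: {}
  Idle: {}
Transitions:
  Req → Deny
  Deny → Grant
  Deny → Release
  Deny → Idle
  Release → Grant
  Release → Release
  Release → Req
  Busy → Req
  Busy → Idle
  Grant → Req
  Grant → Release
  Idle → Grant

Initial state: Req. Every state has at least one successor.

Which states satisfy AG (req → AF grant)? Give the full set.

none

States satisfying req → AF grant: {Deny, Release, Grant, Idle}.
States satisfying AG (req → AF grant): ∅.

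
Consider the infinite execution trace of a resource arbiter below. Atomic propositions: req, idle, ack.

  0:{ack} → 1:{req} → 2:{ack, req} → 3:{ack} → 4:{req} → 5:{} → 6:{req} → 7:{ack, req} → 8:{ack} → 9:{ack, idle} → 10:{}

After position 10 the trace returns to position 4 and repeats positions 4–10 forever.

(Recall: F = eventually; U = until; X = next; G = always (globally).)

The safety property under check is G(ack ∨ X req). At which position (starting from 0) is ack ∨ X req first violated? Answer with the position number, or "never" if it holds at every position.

Check ack ∨ X req at each position in order: 0 ✓, 1 ✓, 2 ✓, 3 ✓.
At position 4 the labels are {req} and the next position 5 has {}, so ack ∨ X req is false there. This is the first violation.

4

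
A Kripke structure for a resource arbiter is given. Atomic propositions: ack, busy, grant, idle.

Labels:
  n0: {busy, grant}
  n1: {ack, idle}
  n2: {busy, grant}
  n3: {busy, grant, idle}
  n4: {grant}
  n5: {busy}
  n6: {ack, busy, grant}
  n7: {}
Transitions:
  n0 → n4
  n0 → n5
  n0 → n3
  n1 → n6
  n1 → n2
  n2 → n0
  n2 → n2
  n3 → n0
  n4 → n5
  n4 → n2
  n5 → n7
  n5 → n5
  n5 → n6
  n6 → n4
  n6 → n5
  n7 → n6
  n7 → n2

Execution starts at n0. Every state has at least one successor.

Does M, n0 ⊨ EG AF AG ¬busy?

No

States satisfying AF AG ¬busy: ∅.
States satisfying EG AF AG ¬busy: ∅.
No suitable path/successor from n0 witnesses the formula.
n0 ∉ Sat(EG AF AG ¬busy).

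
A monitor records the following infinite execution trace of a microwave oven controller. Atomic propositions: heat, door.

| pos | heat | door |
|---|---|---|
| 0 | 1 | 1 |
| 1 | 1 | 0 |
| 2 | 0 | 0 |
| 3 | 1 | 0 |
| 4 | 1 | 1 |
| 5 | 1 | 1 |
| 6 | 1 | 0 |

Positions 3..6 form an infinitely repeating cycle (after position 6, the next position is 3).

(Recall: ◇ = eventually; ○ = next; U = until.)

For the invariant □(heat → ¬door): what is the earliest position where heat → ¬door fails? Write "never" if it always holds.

At position 0 the labels are {door, heat}, so heat → ¬door is false there. This is the first violation.

0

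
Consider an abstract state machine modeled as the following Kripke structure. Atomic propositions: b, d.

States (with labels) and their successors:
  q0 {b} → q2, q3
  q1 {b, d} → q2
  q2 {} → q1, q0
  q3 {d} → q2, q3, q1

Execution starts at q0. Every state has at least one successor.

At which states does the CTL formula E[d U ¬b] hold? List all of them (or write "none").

{q1, q2, q3}

States satisfying d: {q1, q3}.
States satisfying ¬b: {q2, q3}.
States satisfying E[d U ¬b]: {q1, q2, q3}.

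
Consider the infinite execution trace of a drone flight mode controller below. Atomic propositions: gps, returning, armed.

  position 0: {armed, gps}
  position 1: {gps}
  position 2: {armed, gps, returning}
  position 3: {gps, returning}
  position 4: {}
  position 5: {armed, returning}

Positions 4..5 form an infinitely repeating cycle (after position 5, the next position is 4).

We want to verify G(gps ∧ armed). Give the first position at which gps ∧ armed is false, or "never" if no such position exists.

1

Check gps ∧ armed at each position in order: 0 ✓.
At position 1 the labels are {gps}, so gps ∧ armed is false there. This is the first violation.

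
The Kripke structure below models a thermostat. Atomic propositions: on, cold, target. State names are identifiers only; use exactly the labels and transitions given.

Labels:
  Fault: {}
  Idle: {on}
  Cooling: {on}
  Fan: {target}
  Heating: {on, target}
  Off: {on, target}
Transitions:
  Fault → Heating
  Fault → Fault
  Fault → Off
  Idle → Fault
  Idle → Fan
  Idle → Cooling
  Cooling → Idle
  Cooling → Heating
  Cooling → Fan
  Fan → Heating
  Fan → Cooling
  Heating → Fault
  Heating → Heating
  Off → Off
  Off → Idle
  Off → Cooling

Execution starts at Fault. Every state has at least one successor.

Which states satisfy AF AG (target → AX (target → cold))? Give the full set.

none

States satisfying AG (target → AX (target → cold)): ∅.
States satisfying AF AG (target → AX (target → cold)): ∅.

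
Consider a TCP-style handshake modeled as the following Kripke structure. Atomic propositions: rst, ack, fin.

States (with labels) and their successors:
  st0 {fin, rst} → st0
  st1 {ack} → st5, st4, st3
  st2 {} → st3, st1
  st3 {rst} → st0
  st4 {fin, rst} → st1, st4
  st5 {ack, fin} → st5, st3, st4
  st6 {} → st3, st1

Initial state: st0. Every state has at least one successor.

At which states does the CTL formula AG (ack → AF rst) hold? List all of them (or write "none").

States satisfying ack → AF rst: {st0, st2, st3, st4, st6}.
States satisfying AG (ack → AF rst): {st0, st3}.

{st0, st3}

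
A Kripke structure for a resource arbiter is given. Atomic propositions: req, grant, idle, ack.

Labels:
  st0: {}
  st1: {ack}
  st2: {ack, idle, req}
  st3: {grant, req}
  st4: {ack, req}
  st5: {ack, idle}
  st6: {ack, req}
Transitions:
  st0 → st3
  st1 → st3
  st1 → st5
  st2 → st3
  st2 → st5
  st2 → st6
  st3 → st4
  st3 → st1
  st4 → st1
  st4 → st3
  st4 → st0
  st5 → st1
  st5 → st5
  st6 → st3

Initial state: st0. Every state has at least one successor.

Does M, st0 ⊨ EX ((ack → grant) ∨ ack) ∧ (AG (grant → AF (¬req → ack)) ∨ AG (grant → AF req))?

States satisfying (ack → grant) ∨ ack: {st0, st1, st2, st3, st4, st5, st6}.
States satisfying EX ((ack → grant) ∨ ack): {st0, st1, st2, st3, st4, st5, st6}.
States satisfying grant → AF (¬req → ack): {st0, st1, st2, st3, st4, st5, st6}.
States satisfying AG (grant → AF (¬req → ack)): {st0, st1, st2, st3, st4, st5, st6}.
States satisfying grant → AF req: {st0, st1, st2, st3, st4, st5, st6}.
States satisfying AG (grant → AF req): {st0, st1, st2, st3, st4, st5, st6}.
States satisfying AG (grant → AF (¬req → ack)) ∨ AG (grant → AF req): {st0, st1, st2, st3, st4, st5, st6}.
States satisfying EX ((ack → grant) ∨ ack) ∧ (AG (grant → AF (¬req → ack)) ∨ AG (grant → AF req)): {st0, st1, st2, st3, st4, st5, st6}.
st0 ∈ Sat(EX ((ack → grant) ∨ ack) ∧ (AG (grant → AF (¬req → ack)) ∨ AG (grant → AF req))).

Holds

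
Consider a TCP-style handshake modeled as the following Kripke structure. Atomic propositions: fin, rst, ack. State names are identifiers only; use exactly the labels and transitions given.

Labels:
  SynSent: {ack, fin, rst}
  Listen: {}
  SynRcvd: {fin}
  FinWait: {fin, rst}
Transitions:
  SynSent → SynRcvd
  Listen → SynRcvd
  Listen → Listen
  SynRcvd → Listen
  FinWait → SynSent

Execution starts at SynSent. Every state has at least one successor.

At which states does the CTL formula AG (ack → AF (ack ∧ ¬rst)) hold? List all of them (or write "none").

{Listen, SynRcvd}

States satisfying ack → AF (ack ∧ ¬rst): {Listen, SynRcvd, FinWait}.
States satisfying AG (ack → AF (ack ∧ ¬rst)): {Listen, SynRcvd}.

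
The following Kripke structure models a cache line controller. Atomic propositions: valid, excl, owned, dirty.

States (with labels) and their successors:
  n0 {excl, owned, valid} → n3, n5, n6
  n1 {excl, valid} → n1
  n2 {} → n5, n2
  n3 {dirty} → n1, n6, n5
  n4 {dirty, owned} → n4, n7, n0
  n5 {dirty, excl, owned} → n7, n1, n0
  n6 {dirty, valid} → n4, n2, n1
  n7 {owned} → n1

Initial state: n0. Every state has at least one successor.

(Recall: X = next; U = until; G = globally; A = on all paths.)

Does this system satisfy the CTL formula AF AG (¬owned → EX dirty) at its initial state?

States satisfying AG (¬owned → EX dirty): ∅.
States satisfying AF AG (¬owned → EX dirty): ∅.
There is a path from n0 along which AG (¬owned → EX dirty) never holds.
n0 ∉ Sat(AF AG (¬owned → EX dirty)).

Does not hold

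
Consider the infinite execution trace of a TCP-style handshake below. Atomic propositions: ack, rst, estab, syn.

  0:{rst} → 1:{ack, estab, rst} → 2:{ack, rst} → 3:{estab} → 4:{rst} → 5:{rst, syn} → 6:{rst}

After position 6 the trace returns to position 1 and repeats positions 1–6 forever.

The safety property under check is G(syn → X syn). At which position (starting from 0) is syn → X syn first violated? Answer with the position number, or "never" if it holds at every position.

5

Check syn → X syn at each position in order: 0 ✓, 1 ✓, 2 ✓, 3 ✓, 4 ✓.
At position 5 the labels are {rst, syn} and the next position 6 has {rst}, so syn → X syn is false there. This is the first violation.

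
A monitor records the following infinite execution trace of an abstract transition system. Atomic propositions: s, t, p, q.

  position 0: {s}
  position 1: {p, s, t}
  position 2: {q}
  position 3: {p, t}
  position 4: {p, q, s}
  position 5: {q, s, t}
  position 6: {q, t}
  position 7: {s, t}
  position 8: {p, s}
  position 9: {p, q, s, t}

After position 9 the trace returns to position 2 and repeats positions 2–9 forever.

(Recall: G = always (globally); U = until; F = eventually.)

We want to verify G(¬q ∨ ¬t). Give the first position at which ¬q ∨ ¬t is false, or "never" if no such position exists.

Check ¬q ∨ ¬t at each position in order: 0 ✓, 1 ✓, 2 ✓, 3 ✓, 4 ✓.
At position 5 the labels are {q, s, t}, so ¬q ∨ ¬t is false there. This is the first violation.

5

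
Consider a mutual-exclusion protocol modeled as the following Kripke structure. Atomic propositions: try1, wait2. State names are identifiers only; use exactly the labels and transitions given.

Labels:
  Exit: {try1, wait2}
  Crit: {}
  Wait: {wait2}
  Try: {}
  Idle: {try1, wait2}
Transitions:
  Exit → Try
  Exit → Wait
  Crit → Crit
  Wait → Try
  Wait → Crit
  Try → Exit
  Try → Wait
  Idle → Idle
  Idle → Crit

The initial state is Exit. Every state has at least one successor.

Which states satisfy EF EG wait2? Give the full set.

{Idle}

States satisfying EG wait2: {Idle}.
States satisfying EF EG wait2: {Idle}.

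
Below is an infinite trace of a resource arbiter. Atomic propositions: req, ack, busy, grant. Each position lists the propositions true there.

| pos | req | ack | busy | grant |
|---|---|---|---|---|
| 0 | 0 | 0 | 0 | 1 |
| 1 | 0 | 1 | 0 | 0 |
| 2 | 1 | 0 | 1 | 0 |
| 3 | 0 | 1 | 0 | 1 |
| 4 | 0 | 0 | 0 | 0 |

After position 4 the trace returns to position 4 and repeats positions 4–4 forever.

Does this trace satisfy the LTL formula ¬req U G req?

Walking from position 0: at position 2, G req has not yet held and ¬req fails, so ¬req U G req is false.

Does not hold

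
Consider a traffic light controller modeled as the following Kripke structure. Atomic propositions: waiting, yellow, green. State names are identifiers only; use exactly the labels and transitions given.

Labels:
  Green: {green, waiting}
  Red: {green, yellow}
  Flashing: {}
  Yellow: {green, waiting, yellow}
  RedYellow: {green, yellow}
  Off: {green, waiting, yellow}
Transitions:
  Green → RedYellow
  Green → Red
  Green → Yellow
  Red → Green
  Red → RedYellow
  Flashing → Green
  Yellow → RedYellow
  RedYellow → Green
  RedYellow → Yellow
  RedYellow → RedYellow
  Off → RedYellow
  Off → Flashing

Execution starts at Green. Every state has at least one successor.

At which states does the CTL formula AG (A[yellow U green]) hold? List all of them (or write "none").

States satisfying A[yellow U green]: {Green, Red, Yellow, RedYellow, Off}.
States satisfying AG (A[yellow U green]): {Green, Red, Yellow, RedYellow}.

{Green, Red, Yellow, RedYellow}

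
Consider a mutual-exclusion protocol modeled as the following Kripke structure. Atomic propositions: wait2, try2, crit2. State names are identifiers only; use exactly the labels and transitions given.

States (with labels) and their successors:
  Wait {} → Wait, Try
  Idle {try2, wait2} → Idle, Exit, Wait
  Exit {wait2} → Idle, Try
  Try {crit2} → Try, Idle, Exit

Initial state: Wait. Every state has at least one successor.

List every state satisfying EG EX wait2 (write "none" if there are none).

{Idle, Exit, Try}

States satisfying EX wait2: {Idle, Exit, Try}.
States satisfying EG EX wait2: {Idle, Exit, Try}.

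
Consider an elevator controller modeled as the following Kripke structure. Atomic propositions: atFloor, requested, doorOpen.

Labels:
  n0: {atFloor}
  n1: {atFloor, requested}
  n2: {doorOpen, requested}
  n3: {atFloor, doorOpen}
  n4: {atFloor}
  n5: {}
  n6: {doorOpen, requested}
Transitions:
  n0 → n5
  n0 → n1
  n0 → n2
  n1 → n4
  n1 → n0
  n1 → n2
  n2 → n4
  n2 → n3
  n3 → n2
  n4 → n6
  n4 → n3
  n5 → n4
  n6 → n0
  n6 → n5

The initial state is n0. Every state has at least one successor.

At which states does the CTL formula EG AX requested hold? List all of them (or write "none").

none

States satisfying AX requested: {n3}.
States satisfying EG AX requested: ∅.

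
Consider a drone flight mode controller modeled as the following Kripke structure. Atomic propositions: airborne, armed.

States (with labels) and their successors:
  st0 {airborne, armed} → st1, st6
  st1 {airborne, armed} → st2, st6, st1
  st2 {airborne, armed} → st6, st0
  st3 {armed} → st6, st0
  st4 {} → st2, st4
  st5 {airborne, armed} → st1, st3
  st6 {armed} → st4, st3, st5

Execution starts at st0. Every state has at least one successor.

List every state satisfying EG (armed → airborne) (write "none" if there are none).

{st0, st1, st2, st4, st5}

States satisfying armed → airborne: {st0, st1, st2, st4, st5}.
States satisfying EG (armed → airborne): {st0, st1, st2, st4, st5}.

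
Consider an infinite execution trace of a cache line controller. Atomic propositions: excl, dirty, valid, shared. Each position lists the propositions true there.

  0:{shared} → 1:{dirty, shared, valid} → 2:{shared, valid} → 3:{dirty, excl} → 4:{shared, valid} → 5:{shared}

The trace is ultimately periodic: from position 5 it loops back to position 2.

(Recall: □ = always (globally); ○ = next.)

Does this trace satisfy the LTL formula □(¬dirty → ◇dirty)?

¬dirty → ◇dirty holds at every position 0..5, and those are all positions ever visited, so □(¬dirty → ◇dirty) holds.
Positions where ¬dirty holds: 0, 2, 4, 5.
Check ◇dirty at each: 0→ok, 2→ok, 4→ok, 5→ok.

Satisfied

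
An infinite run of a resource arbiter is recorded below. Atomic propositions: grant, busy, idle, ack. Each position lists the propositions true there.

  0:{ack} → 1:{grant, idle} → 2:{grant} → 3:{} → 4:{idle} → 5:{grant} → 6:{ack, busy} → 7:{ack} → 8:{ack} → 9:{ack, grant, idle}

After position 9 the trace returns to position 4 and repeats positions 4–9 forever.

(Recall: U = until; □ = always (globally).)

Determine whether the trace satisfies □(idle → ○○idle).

Does not hold

idle → ○○idle must hold at every position from 0 onward. It fails at position 1, so □(idle → ○○idle) is false.
Positions where idle holds: 1, 4, 9.
Check ○○idle at each: 1→fails, 4→fails, 9→fails.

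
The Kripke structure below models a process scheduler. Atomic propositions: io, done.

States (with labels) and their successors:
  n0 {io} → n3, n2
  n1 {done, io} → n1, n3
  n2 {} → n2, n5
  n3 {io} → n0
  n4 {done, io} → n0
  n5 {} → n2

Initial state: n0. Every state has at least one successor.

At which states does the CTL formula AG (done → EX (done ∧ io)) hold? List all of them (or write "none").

{n0, n1, n2, n3, n5}

States satisfying done → EX (done ∧ io): {n0, n1, n2, n3, n5}.
States satisfying AG (done → EX (done ∧ io)): {n0, n1, n2, n3, n5}.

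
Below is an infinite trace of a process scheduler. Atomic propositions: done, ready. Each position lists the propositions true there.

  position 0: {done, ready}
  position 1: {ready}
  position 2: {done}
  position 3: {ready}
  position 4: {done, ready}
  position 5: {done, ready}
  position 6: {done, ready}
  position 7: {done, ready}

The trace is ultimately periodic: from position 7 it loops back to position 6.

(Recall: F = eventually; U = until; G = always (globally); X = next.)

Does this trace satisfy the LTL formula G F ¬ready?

F ¬ready must hold at every position from 0 onward. It fails at position 3, so G F ¬ready is false.

No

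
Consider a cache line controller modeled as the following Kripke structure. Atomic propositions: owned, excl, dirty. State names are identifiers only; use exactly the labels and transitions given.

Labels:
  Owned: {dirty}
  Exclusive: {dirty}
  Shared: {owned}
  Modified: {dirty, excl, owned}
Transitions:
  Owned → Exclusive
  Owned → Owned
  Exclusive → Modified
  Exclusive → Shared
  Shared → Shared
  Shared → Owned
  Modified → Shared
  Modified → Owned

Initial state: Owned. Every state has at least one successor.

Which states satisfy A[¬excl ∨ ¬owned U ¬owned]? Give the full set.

{Owned, Exclusive}

States satisfying ¬excl ∨ ¬owned: {Owned, Exclusive, Shared}.
States satisfying ¬owned: {Owned, Exclusive}.
States satisfying A[¬excl ∨ ¬owned U ¬owned]: {Owned, Exclusive}.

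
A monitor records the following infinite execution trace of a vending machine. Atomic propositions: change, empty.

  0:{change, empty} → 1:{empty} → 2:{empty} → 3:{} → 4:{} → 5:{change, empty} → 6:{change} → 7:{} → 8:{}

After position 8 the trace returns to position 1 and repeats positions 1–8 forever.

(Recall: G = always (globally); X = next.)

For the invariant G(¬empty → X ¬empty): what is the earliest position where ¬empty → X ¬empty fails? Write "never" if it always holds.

4

Check ¬empty → X ¬empty at each position in order: 0 ✓, 1 ✓, 2 ✓, 3 ✓.
At position 4 the labels are {} and the next position 5 has {change, empty}, so ¬empty → X ¬empty is false there. This is the first violation.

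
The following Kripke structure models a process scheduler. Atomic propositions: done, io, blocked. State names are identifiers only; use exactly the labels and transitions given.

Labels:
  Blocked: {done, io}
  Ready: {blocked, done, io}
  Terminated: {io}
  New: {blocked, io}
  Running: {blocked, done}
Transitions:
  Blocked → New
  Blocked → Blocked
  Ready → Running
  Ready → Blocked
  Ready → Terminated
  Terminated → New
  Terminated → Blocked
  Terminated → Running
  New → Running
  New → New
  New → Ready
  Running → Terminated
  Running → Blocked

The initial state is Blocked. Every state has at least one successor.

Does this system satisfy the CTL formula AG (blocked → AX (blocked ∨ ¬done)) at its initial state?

Violated

States satisfying blocked → AX (blocked ∨ ¬done): {Blocked, Terminated, New}.
States satisfying AG (blocked → AX (blocked ∨ ¬done)): ∅.
Ready is reachable from Blocked and violates blocked → AX (blocked ∨ ¬done), so AG fails at Blocked.
Blocked ∉ Sat(AG (blocked → AX (blocked ∨ ¬done))).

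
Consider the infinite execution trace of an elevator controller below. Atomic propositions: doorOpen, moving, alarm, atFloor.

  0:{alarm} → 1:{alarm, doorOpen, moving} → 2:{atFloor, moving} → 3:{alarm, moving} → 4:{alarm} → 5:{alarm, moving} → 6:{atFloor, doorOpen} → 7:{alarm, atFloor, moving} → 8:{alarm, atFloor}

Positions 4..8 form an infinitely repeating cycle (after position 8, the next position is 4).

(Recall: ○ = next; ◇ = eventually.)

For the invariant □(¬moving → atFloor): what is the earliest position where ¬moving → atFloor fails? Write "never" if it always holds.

0

At position 0 the labels are {alarm}, so ¬moving → atFloor is false there. This is the first violation.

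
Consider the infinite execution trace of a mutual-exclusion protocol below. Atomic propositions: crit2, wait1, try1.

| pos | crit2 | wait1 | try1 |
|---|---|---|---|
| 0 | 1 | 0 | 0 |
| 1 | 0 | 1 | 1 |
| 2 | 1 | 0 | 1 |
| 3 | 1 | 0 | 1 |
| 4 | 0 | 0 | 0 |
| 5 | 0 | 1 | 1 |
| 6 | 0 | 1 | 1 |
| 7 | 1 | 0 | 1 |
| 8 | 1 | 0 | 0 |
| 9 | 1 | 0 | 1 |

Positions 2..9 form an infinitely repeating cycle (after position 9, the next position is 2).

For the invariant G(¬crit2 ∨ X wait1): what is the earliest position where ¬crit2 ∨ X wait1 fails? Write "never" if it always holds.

2

Check ¬crit2 ∨ X wait1 at each position in order: 0 ✓, 1 ✓.
At position 2 the labels are {crit2, try1} and the next position 3 has {crit2, try1}, so ¬crit2 ∨ X wait1 is false there. This is the first violation.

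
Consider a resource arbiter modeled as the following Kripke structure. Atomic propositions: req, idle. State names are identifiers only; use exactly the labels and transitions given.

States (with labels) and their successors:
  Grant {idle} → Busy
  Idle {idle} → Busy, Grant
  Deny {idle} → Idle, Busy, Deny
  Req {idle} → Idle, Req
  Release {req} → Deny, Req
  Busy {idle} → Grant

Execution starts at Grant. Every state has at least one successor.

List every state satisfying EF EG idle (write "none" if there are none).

{Grant, Idle, Deny, Req, Release, Busy}

States satisfying EG idle: {Grant, Idle, Deny, Req, Busy}.
States satisfying EF EG idle: {Grant, Idle, Deny, Req, Release, Busy}.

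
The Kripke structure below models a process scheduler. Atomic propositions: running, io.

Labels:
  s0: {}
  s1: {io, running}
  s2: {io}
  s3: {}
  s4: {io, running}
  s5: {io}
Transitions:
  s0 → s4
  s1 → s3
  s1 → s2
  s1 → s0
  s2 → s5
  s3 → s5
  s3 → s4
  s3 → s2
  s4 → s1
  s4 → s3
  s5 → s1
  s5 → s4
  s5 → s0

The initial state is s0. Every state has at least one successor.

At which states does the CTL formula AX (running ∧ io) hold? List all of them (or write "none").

States satisfying running ∧ io: {s1, s4}.
States satisfying AX (running ∧ io): {s0}.

{s0}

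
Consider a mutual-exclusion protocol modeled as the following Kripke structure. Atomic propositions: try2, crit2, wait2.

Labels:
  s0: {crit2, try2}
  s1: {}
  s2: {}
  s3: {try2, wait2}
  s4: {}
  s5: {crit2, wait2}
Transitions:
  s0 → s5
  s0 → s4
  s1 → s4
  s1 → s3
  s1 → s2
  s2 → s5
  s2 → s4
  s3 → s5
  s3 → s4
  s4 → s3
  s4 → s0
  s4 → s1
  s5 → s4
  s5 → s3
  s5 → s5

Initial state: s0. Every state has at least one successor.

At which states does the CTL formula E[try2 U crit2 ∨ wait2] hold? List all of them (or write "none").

States satisfying try2: {s0, s3}.
States satisfying crit2 ∨ wait2: {s0, s3, s5}.
States satisfying E[try2 U crit2 ∨ wait2]: {s0, s3, s5}.

{s0, s3, s5}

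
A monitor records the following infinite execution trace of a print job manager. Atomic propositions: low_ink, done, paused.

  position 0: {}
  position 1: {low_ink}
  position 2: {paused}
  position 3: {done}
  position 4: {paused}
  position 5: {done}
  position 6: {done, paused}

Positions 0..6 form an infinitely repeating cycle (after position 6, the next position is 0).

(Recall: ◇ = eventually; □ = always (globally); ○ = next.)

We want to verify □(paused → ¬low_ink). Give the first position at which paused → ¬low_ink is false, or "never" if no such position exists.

never

paused → ¬low_ink holds at every position 0..6, and those are all the positions the trace ever visits, so the invariant □(paused → ¬low_ink) is never violated.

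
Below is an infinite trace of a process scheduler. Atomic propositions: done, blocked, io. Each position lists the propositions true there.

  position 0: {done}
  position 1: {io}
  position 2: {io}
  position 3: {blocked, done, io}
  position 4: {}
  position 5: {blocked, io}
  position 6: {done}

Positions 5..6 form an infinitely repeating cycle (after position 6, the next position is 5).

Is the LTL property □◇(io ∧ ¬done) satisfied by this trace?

◇(io ∧ ¬done) holds at every position 0..6, and those are all positions ever visited, so □◇(io ∧ ¬done) holds.

Yes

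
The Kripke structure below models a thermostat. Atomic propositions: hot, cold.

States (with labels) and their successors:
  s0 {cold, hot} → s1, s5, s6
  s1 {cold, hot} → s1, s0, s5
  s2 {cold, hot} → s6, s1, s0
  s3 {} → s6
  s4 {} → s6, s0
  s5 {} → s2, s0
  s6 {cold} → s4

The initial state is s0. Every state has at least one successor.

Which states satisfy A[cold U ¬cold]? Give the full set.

{s3, s4, s5, s6}

States satisfying cold: {s0, s1, s2, s6}.
States satisfying ¬cold: {s3, s4, s5}.
States satisfying A[cold U ¬cold]: {s3, s4, s5, s6}.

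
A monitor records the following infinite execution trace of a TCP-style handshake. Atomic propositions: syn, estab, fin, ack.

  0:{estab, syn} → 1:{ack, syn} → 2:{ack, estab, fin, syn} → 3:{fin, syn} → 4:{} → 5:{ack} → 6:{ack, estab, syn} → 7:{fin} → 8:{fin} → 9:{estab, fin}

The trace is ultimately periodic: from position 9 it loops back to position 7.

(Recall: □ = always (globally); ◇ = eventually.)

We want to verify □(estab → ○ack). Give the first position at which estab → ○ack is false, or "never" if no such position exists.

Check estab → ○ack at each position in order: 0 ✓, 1 ✓.
At position 2 the labels are {ack, estab, fin, syn} and the next position 3 has {fin, syn}, so estab → ○ack is false there. This is the first violation.

2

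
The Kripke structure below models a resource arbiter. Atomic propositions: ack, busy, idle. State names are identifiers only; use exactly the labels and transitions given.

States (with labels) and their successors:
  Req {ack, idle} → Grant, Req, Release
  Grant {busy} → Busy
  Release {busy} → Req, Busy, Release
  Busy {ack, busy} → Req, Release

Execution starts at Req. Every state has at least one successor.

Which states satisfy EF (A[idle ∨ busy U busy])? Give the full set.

States satisfying A[idle ∨ busy U busy]: {Grant, Release, Busy}.
States satisfying EF (A[idle ∨ busy U busy]): {Req, Grant, Release, Busy}.

{Req, Grant, Release, Busy}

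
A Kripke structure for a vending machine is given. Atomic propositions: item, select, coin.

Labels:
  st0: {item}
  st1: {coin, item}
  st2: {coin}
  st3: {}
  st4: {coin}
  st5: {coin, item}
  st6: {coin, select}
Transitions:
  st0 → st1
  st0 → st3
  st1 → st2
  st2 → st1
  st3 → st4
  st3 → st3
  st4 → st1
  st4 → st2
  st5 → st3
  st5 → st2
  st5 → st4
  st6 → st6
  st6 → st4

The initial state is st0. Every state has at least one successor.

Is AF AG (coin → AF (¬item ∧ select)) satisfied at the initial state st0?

States satisfying AG (coin → AF (¬item ∧ select)): ∅.
States satisfying AF AG (coin → AF (¬item ∧ select)): ∅.
There is a path from st0 along which AG (coin → AF (¬item ∧ select)) never holds.
st0 ∉ Sat(AF AG (coin → AF (¬item ∧ select))).

Violated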